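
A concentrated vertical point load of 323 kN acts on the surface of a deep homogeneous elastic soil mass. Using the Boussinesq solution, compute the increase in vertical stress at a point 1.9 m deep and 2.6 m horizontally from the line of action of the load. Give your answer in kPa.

Δσ_z ≈ 3.05 kPa

Boussinesq vertical stress below a point load on an elastic half-space:
Δσ_z = 3P/(2πz²) · [1 + (r/z)²]^(−5/2)
r/z = 2.6/1.9 = 1.3684; [1+(r/z)²]^(−5/2) = 0.071502.
Δσ_z = 3×323/(2π×1.9²) × 0.071502 = 42.721 × 0.071502 = 3.055 kPa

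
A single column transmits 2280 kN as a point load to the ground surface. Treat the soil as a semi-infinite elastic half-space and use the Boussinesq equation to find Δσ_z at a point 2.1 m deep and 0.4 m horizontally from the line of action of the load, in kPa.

Boussinesq vertical stress below a point load on an elastic half-space:
Δσ_z = 3P/(2πz²) · [1 + (r/z)²]^(−5/2)
r/z = 0.4/2.1 = 0.19048; [1+(r/z)²]^(−5/2) = 0.91476.
Δσ_z = 3×2280/(2π×2.1²) × 0.91476 = 246.85 × 0.91476 = 225.8 kPa

Δσ_z ≈ 226 kPa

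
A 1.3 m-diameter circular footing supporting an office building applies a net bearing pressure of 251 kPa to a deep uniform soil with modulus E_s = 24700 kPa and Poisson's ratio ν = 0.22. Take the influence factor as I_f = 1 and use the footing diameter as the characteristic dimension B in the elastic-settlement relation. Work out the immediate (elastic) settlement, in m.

Immediate (elastic) settlement: S_e = q·B·(1−ν²)/E_s · I_f.
S_e = 251 × 1.3 × (1 − 0.22²) / 24700 × 1
    = 251 × 1.3 × 0.9516 / 24700 × 1
    = 0.01257 m

S_e ≈ 0.0126 m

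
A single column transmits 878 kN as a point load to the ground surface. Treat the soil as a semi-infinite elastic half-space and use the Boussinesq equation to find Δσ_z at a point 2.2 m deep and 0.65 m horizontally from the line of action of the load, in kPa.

Boussinesq vertical stress below a point load on an elastic half-space:
Δσ_z = 3P/(2πz²) · [1 + (r/z)²]^(−5/2)
r/z = 0.65/2.2 = 0.29545; [1+(r/z)²]^(−5/2) = 0.81121.
Δσ_z = 3×878/(2π×2.2²) × 0.81121 = 86.614 × 0.81121 = 70.26 kPa

Δσ_z ≈ 70.3 kPa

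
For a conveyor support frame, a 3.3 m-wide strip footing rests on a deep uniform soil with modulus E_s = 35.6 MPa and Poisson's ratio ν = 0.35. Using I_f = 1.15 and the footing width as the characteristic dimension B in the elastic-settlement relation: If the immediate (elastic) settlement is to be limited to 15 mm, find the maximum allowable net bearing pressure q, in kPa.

E_s = 35.6 MPa = 35600 kPa.
S_e = q·B·(1−ν²)/E_s · I_f  ⇒  q = S_e·E_s / (B·(1−ν²)·I_f).
q = 0.015 × 35600 / (3.3 × 0.8775 × 1.15) = 160.4 kPa

q ≈ 160 kPa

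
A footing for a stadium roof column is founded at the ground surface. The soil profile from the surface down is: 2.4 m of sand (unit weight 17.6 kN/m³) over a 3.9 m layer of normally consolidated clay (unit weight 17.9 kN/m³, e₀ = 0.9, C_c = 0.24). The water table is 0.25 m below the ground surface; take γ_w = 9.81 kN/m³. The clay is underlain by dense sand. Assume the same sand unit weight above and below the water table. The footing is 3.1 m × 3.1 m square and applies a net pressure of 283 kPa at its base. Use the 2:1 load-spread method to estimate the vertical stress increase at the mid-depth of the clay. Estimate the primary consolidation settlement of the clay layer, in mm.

Mid-depth of clay below the ground surface: z = 2.4 + 3.9/2 = 4.35 m.
Total vertical stress at mid-clay: σ_v = 17.6×2.4 + 17.9×1.95 = 77.145 kPa.
Pore pressure: u = 9.81×(4.35 − 0.25) = 40.221 kPa.
Initial effective stress: σ'_0 = σ_v − u = 77.145 − 40.221 = 36.924 kPa.
Stress increase at mid-clay by the 2:1 spreading method:
Δσ = qBL/((B+z)(L+z)) = 283×3.1×3.1/((3.1+4.35)(3.1+4.35)) = 49 kPa
Final effective stress: σ'_f = σ'_0 + Δσ = 36.924 + 49 = 85.924 kPa.
Normally consolidated clay, so the full stress increment lies on the virgin compression line:
S_c = C_c·H/(1+e₀)·log₁₀(σ'_f/σ'_0) = 0.24×3.9/(1+0.9)×log₁₀(85.924/36.924)
    = 0.49263 × 0.36681 = 0.1807 m

S_c ≈ 181 mm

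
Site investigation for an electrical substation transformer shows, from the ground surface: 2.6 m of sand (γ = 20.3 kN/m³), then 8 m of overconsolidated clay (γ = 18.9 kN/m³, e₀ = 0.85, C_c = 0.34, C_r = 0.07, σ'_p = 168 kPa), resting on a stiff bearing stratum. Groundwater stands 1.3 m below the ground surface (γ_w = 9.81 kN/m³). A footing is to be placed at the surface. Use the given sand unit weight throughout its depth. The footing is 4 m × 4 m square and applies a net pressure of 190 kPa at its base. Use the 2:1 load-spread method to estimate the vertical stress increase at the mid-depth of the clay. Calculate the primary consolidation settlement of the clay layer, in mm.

S_c ≈ 39.9 mm

Mid-depth of clay below the ground surface: z = 2.6 + 8/2 = 6.6 m.
Total vertical stress at mid-clay: σ_v = 20.3×2.6 + 18.9×4 = 128.38 kPa.
Pore pressure: u = 9.81×(6.6 − 1.3) = 51.993 kPa.
Initial effective stress: σ'_0 = σ_v − u = 128.38 − 51.993 = 76.387 kPa.
Stress increase at mid-clay by the 2:1 spreading method:
Δσ = qBL/((B+z)(L+z)) = 190×4×4/((4+6.6)(4+6.6)) = 27.056 kPa
Final effective stress: σ'_f = 76.387 + 27.056 = 103.44 kPa.
σ'_f = 103.44 ≤ σ'_p = 168 kPa, so the clay remains overconsolidated and only the recompression index applies:
S_c = C_r·H/(1+e₀)·log₁₀(σ'_f/σ'_0) = 0.07×8/1.85×log₁₀(103.44/76.387)
    = 0.3027 × 0.13167 = 0.03986 m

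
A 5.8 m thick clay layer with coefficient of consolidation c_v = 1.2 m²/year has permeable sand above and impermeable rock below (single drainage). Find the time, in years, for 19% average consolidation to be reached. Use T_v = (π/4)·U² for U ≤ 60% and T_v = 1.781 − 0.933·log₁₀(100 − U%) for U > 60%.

t ≈ 0.795 years

Drainage path length: H_d = H = 5.8 m (single drainage).
U ≤ 60%: T_v = (π/4)·U² = (π/4)×0.19² = 0.028353.
t = T_v·H_d²/c_v = 0.028353×5.8²/1.2 = 0.7948 years.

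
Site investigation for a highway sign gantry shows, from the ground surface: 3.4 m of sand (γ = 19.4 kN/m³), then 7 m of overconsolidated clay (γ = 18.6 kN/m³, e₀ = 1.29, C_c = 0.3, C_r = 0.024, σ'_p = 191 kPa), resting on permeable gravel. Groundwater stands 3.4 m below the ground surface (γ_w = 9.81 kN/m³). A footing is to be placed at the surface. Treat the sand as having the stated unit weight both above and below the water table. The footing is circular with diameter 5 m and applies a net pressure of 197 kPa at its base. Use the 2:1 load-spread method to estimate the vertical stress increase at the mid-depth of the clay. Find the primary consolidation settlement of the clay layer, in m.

S_c ≈ 0.00979 m

Mid-depth of clay below the ground surface: z = 3.4 + 7/2 = 6.9 m.
Total vertical stress at mid-clay: σ_v = 19.4×3.4 + 18.6×3.5 = 131.06 kPa.
Pore pressure: u = 9.81×(6.9 − 3.4) = 34.335 kPa.
Initial effective stress: σ'_0 = σ_v − u = 131.06 − 34.335 = 96.725 kPa.
Stress increase at mid-clay by the 2:1 spreading method:
Δσ ≈ qD²/(D+z)² = 197×5²/(5+6.9)² = 34.779 kPa
Final effective stress: σ'_f = 96.725 + 34.779 = 131.5 kPa.
σ'_f = 131.5 ≤ σ'_p = 191 kPa, so the clay remains overconsolidated and only the recompression index applies:
S_c = C_r·H/(1+e₀)·log₁₀(σ'_f/σ'_0) = 0.024×7/2.29×log₁₀(131.5/96.725)
    = 0.073363 × 0.13339 = 0.009786 m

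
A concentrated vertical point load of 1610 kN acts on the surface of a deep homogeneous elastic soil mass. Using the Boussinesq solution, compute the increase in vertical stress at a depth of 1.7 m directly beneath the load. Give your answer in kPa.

Boussinesq vertical stress below a point load on an elastic half-space:
Δσ_z = 3P/(2πz²) · [1 + (r/z)²]^(−5/2)
r/z = 0/1.7 = 0; [1+(r/z)²]^(−5/2) = 1.
Δσ_z = 3×1610/(2π×1.7²) × 1 = 265.99 × 1 = 266 kPa

Δσ_z ≈ 266 kPa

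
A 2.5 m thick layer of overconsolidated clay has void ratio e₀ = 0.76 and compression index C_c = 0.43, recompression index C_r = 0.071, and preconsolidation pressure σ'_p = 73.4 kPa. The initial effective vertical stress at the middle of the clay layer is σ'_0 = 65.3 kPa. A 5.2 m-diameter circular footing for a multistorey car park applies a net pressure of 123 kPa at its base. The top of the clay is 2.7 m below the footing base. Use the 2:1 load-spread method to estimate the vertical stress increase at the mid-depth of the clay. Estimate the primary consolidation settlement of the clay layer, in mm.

Mid-depth of clay below the footing base: z = 2.7 + 2.5/2 = 3.95 m.
Stress increase at mid-clay by the 2:1 spreading method:
Δσ ≈ qD²/(D+z)² = 123×5.2²/(5.2+3.95)² = 39.726 kPa
Final effective stress: σ'_f = 65.3 + 39.726 = 105.03 kPa.
σ'_f = 105.03 > σ'_p = 73.4 kPa, so the stress path crosses the preconsolidation pressure — recompression up to σ'_p, then virgin compression beyond:
S_c = H/(1+e₀)·[C_r·log₁₀(σ'_p/σ'_0) + C_c·log₁₀(σ'_f/σ'_p)]
    = 2.5/1.76 × [0.071×log₁₀(73.4/65.3) + 0.43×log₁₀(105.03/73.4)]
    = 1.4205 × [0.0036056 + 0.066915] = 0.1002 m

S_c ≈ 100 mm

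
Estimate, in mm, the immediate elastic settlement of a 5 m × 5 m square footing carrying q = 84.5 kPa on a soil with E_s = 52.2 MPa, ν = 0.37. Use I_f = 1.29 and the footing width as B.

Immediate (elastic) settlement: S_e = q·B·(1−ν²)/E_s · I_f.
E_s = 52.2 MPa = 52200 kPa.
S_e = 84.5 × 5 × (1 − 0.37²) / 52200 × 1.29
    = 84.5 × 5 × 0.8631 / 52200 × 1.29
    = 0.009012 m = 9.012 mm

S_e ≈ 9.01 mm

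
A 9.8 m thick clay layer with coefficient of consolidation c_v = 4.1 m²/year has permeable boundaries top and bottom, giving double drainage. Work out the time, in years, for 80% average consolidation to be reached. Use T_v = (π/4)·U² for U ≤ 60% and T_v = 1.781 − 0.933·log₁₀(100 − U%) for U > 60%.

t ≈ 3.32 years

Drainage path length: H_d = H/2 = 4.9 m (double drainage).
U > 60%: T_v = 1.781 − 0.933·log₁₀(100 − 80) = 0.56714.
t = T_v·H_d²/c_v = 0.56714×4.9²/4.1 = 3.321 years.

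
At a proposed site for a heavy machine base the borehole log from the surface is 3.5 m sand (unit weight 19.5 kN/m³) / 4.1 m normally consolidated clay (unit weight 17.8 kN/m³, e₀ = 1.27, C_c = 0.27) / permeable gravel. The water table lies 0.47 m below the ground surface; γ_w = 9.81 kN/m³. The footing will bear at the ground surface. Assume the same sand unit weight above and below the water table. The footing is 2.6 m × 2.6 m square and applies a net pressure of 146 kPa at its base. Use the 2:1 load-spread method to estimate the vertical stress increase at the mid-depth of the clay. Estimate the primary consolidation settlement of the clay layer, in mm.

Mid-depth of clay below the ground surface: z = 3.5 + 4.1/2 = 5.55 m.
Total vertical stress at mid-clay: σ_v = 19.5×3.5 + 17.8×2.05 = 104.74 kPa.
Pore pressure: u = 9.81×(5.55 − 0.47) = 49.835 kPa.
Initial effective stress: σ'_0 = σ_v − u = 104.74 − 49.835 = 54.905 kPa.
Stress increase at mid-clay by the 2:1 spreading method:
Δσ = qBL/((B+z)(L+z)) = 146×2.6×2.6/((2.6+5.55)(2.6+5.55)) = 14.859 kPa
Final effective stress: σ'_f = σ'_0 + Δσ = 54.905 + 14.859 = 69.764 kPa.
Normally consolidated clay, so the full stress increment lies on the virgin compression line:
S_c = C_c·H/(1+e₀)·log₁₀(σ'_f/σ'_0) = 0.27×4.1/(1+1.27)×log₁₀(69.764/54.905)
    = 0.48767 × 0.10402 = 0.05073 m

S_c ≈ 50.7 mm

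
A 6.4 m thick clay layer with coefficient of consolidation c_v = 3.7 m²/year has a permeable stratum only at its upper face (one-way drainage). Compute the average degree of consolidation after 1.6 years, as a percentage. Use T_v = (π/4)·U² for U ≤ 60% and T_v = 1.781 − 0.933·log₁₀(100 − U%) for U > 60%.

Drainage path length: H_d = H = 6.4 m (single drainage).
T_v = c_v·t/H_d² = 3.7×1.6/6.4² = 0.14453.
T_v = 0.14453 corresponds to the U ≤ 60% branch:
U = √(4T_v/π) = 0.429

U ≈ 42.9 %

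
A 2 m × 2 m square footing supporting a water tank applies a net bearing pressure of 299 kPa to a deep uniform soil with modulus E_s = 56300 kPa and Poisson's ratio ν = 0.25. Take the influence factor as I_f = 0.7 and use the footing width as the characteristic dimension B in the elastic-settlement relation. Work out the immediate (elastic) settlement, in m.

Immediate (elastic) settlement: S_e = q·B·(1−ν²)/E_s · I_f.
S_e = 299 × 2 × (1 − 0.25²) / 56300 × 0.7
    = 299 × 2 × 0.9375 / 56300 × 0.7
    = 0.00697 m

S_e ≈ 0.00697 m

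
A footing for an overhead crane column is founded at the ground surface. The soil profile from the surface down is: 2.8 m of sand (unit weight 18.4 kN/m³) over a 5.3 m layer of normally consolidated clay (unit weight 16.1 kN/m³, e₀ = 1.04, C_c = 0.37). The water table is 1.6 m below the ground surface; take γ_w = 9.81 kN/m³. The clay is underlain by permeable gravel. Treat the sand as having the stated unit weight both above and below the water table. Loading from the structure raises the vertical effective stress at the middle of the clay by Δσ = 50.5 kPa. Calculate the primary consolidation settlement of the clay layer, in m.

S_c ≈ 0.267 m

Mid-depth of clay below the ground surface: z = 2.8 + 5.3/2 = 5.45 m.
Total vertical stress at mid-clay: σ_v = 18.4×2.8 + 16.1×2.65 = 94.185 kPa.
Pore pressure: u = 9.81×(5.45 − 1.6) = 37.769 kPa.
Initial effective stress: σ'_0 = σ_v − u = 94.185 − 37.769 = 56.416 kPa.
Final effective stress: σ'_f = σ'_0 + Δσ = 56.416 + 50.5 = 106.92 kPa.
Normally consolidated clay, so the full stress increment lies on the virgin compression line:
S_c = C_c·H/(1+e₀)·log₁₀(σ'_f/σ'_0) = 0.37×5.3/(1+1.04)×log₁₀(106.92/56.416)
    = 0.96127 × 0.27766 = 0.2669 m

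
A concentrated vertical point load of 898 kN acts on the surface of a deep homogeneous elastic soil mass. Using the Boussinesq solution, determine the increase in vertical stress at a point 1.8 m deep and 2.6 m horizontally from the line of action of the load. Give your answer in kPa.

Δσ_z ≈ 7.91 kPa

Boussinesq vertical stress below a point load on an elastic half-space:
Δσ_z = 3P/(2πz²) · [1 + (r/z)²]^(−5/2)
r/z = 2.6/1.8 = 1.4444; [1+(r/z)²]^(−5/2) = 0.059753.
Δσ_z = 3×898/(2π×1.8²) × 0.059753 = 132.33 × 0.059753 = 7.907 kPa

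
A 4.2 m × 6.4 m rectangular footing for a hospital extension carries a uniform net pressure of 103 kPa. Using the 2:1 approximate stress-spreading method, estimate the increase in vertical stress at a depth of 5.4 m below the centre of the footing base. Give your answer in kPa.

By the 2:1 method the load spreads at 1 horizontal : 2 vertical, so at depth z the loaded area has grown by z in each plan dimension:
Δσ = qBL/((B+z)(L+z)) = 103×4.2×6.4/((4.2+5.4)(6.4+5.4)) = 24.441 kPa

Δσ_z ≈ 24.4 kPa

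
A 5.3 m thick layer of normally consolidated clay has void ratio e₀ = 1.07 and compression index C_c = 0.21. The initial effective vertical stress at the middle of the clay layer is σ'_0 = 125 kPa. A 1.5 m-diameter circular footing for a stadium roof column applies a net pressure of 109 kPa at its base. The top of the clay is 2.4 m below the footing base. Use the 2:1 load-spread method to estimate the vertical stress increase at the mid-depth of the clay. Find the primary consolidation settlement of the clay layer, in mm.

S_c ≈ 10.4 mm

Mid-depth of clay below the footing base: z = 2.4 + 5.3/2 = 5.05 m.
Stress increase at mid-clay by the 2:1 spreading method:
Δσ ≈ qD²/(D+z)² = 109×1.5²/(1.5+5.05)² = 5.7165 kPa
Final effective stress: σ'_f = σ'_0 + Δσ = 125 + 5.7165 = 130.72 kPa.
Normally consolidated clay, so the full stress increment lies on the virgin compression line:
S_c = C_c·H/(1+e₀)·log₁₀(σ'_f/σ'_0) = 0.21×5.3/(1+1.07)×log₁₀(130.72/125)
    = 0.53768 × 0.019432 = 0.01045 m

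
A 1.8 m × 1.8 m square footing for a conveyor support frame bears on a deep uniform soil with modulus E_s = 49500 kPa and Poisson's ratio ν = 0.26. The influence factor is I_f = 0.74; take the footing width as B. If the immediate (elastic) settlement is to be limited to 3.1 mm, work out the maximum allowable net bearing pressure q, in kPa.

q ≈ 124 kPa

S_e = q·B·(1−ν²)/E_s · I_f  ⇒  q = S_e·E_s / (B·(1−ν²)·I_f).
q = 0.0031 × 49500 / (1.8 × 0.9324 × 0.74) = 123.6 kPa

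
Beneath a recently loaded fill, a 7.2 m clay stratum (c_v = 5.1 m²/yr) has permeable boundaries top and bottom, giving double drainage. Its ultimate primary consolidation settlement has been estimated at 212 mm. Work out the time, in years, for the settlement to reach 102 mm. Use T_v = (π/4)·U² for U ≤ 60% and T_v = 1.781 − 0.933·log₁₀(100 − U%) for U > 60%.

Drainage path length: H_d = H/2 = 3.6 m (double drainage).
U = S(t)/S_ult = 102/212 = 0.4811.
U ≤ 60%: T_v = (π/4)·U² = (π/4)×0.48113² = 0.18181.
t = T_v·H_d²/c_v = 0.18181×3.6²/5.1 = 0.462 years.

t ≈ 0.462 years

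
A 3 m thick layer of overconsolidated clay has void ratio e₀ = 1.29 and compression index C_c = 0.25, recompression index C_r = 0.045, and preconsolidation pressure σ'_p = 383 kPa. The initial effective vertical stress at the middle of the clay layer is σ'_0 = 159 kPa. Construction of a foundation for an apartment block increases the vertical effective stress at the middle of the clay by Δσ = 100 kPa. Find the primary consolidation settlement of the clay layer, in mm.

Final effective stress: σ'_f = 159 + 100 = 259 kPa.
σ'_f = 259 ≤ σ'_p = 383 kPa, so the clay remains overconsolidated and only the recompression index applies:
S_c = C_r·H/(1+e₀)·log₁₀(σ'_f/σ'_0) = 0.045×3/2.29×log₁₀(259/159)
    = 0.05895 × 0.2119 = 0.01249 m

S_c ≈ 12.5 mm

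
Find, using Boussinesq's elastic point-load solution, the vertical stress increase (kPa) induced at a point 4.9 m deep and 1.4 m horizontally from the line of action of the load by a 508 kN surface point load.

Δσ_z ≈ 8.3 kPa

Boussinesq vertical stress below a point load on an elastic half-space:
Δσ_z = 3P/(2πz²) · [1 + (r/z)²]^(−5/2)
r/z = 1.4/4.9 = 0.28571; [1+(r/z)²]^(−5/2) = 0.82187.
Δσ_z = 3×508/(2π×4.9²) × 0.82187 = 10.102 × 0.82187 = 8.303 kPa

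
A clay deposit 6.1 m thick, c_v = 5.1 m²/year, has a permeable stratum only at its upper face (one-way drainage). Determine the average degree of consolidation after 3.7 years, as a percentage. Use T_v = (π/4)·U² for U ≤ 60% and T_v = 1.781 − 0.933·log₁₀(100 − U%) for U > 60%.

Drainage path length: H_d = H = 6.1 m (single drainage).
T_v = c_v·t/H_d² = 5.1×3.7/6.1² = 0.50712.
T_v = 0.50712 corresponds to the U > 60% branch:
U = 1 − 10^((1.781 − T_v)/0.933)/100 = 0.7681

U ≈ 76.8 %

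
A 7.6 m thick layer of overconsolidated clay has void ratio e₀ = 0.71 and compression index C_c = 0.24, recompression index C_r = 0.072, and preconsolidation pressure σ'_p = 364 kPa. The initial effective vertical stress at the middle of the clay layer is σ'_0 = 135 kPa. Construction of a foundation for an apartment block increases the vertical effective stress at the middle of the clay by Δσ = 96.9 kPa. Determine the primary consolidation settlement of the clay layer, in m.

Final effective stress: σ'_f = 135 + 96.9 = 231.9 kPa.
σ'_f = 231.9 ≤ σ'_p = 364 kPa, so the clay remains overconsolidated and only the recompression index applies:
S_c = C_r·H/(1+e₀)·log₁₀(σ'_f/σ'_0) = 0.072×7.6/1.71×log₁₀(231.9/135)
    = 0.32 × 0.23497 = 0.07519 m

S_c ≈ 0.0752 m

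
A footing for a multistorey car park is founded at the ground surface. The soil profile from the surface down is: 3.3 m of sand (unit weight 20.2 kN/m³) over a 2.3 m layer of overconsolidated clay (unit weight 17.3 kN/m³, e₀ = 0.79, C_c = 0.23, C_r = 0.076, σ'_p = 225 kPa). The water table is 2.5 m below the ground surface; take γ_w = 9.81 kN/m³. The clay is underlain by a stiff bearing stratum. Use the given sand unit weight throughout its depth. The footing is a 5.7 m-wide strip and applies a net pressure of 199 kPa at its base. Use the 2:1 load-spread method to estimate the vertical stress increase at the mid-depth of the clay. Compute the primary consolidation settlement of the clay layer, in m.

Mid-depth of clay below the ground surface: z = 3.3 + 2.3/2 = 4.45 m.
Total vertical stress at mid-clay: σ_v = 20.2×3.3 + 17.3×1.15 = 86.555 kPa.
Pore pressure: u = 9.81×(4.45 − 2.5) = 19.13 kPa.
Initial effective stress: σ'_0 = σ_v − u = 86.555 − 19.13 = 67.425 kPa.
Stress increase at mid-clay by the 2:1 spreading method:
Δσ = qB/(B+z) = 199×5.7/(5.7+4.45) = 111.75 kPa
Final effective stress: σ'_f = 67.425 + 111.75 = 179.18 kPa.
σ'_f = 179.18 ≤ σ'_p = 225 kPa, so the clay remains overconsolidated and only the recompression index applies:
S_c = C_r·H/(1+e₀)·log₁₀(σ'_f/σ'_0) = 0.076×2.3/1.79×log₁₀(179.18/67.425)
    = 0.097652 × 0.42447 = 0.04145 m

S_c ≈ 0.0415 m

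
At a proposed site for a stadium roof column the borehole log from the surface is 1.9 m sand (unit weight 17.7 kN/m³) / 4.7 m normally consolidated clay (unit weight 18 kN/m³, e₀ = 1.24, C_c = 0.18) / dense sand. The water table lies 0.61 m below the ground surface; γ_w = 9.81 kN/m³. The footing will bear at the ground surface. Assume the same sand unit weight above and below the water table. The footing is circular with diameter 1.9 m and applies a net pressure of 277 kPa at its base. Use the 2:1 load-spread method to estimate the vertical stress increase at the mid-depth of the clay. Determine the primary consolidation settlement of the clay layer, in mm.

S_c ≈ 82.9 mm

Mid-depth of clay below the ground surface: z = 1.9 + 4.7/2 = 4.25 m.
Total vertical stress at mid-clay: σ_v = 17.7×1.9 + 18×2.35 = 75.93 kPa.
Pore pressure: u = 9.81×(4.25 − 0.61) = 35.708 kPa.
Initial effective stress: σ'_0 = σ_v − u = 75.93 − 35.708 = 40.222 kPa.
Stress increase at mid-clay by the 2:1 spreading method:
Δσ ≈ qD²/(D+z)² = 277×1.9²/(1.9+4.25)² = 26.438 kPa
Final effective stress: σ'_f = σ'_0 + Δσ = 40.222 + 26.438 = 66.66 kPa.
Normally consolidated clay, so the full stress increment lies on the virgin compression line:
S_c = C_c·H/(1+e₀)·log₁₀(σ'_f/σ'_0) = 0.18×4.7/(1+1.24)×log₁₀(66.66/40.222)
    = 0.37768 × 0.2194 = 0.08286 m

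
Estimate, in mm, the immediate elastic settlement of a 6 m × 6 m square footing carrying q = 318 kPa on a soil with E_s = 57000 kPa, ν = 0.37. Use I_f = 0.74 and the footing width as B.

S_e ≈ 21.4 mm

Immediate (elastic) settlement: S_e = q·B·(1−ν²)/E_s · I_f.
S_e = 318 × 6 × (1 − 0.37²) / 57000 × 0.74
    = 318 × 6 × 0.8631 / 57000 × 0.74
    = 0.02138 m = 21.38 mm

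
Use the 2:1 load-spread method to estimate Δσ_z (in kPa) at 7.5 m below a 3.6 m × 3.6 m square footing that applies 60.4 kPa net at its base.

By the 2:1 method the load spreads at 1 horizontal : 2 vertical, so at depth z the loaded area has grown by z in each plan dimension:
Δσ = qBL/((B+z)(L+z)) = 60.4×3.6×3.6/((3.6+7.5)(3.6+7.5)) = 6.3533 kPa

Δσ_z ≈ 6.35 kPa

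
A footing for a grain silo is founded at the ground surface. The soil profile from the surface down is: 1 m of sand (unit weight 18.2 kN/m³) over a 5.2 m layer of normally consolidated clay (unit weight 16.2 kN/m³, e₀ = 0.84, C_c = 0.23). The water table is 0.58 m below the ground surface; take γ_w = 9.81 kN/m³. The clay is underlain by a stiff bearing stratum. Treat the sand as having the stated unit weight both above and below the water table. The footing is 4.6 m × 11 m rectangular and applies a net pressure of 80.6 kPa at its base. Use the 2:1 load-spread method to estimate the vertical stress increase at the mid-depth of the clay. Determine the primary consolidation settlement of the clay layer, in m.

S_c ≈ 0.211 m

Mid-depth of clay below the ground surface: z = 1 + 5.2/2 = 3.6 m.
Total vertical stress at mid-clay: σ_v = 18.2×1 + 16.2×2.6 = 60.32 kPa.
Pore pressure: u = 9.81×(3.6 − 0.58) = 29.626 kPa.
Initial effective stress: σ'_0 = σ_v − u = 60.32 − 29.626 = 30.694 kPa.
Stress increase at mid-clay by the 2:1 spreading method:
Δσ = qBL/((B+z)(L+z)) = 80.6×4.6×11/((4.6+3.6)(11+3.6)) = 34.066 kPa
Final effective stress: σ'_f = σ'_0 + Δσ = 30.694 + 34.066 = 64.76 kPa.
Normally consolidated clay, so the full stress increment lies on the virgin compression line:
S_c = C_c·H/(1+e₀)·log₁₀(σ'_f/σ'_0) = 0.23×5.2/(1+0.84)×log₁₀(64.76/30.694)
    = 0.65 × 0.32425 = 0.2108 m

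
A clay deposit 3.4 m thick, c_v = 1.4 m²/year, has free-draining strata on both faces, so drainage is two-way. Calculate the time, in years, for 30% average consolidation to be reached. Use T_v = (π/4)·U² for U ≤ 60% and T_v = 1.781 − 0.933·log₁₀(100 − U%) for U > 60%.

t ≈ 0.146 years

Drainage path length: H_d = H/2 = 1.7 m (double drainage).
U ≤ 60%: T_v = (π/4)·U² = (π/4)×0.3² = 0.070686.
t = T_v·H_d²/c_v = 0.070686×1.7²/1.4 = 0.1459 years.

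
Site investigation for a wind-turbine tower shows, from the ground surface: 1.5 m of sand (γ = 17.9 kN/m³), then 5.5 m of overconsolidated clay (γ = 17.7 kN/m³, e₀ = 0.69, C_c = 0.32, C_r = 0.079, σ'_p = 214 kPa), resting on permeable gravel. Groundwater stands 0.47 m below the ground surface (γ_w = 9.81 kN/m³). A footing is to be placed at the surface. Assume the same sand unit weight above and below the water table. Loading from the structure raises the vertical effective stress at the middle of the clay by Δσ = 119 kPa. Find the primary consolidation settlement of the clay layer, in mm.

S_c ≈ 157 mm

Mid-depth of clay below the ground surface: z = 1.5 + 5.5/2 = 4.25 m.
Total vertical stress at mid-clay: σ_v = 17.9×1.5 + 17.7×2.75 = 75.525 kPa.
Pore pressure: u = 9.81×(4.25 − 0.47) = 37.082 kPa.
Initial effective stress: σ'_0 = σ_v − u = 75.525 − 37.082 = 38.443 kPa.
Final effective stress: σ'_f = 38.443 + 119 = 157.44 kPa.
σ'_f = 157.44 ≤ σ'_p = 214 kPa, so the clay remains overconsolidated and only the recompression index applies:
S_c = C_r·H/(1+e₀)·log₁₀(σ'_f/σ'_0) = 0.079×5.5/1.69×log₁₀(157.44/38.443)
    = 0.2571 × 0.6123 = 0.1574 m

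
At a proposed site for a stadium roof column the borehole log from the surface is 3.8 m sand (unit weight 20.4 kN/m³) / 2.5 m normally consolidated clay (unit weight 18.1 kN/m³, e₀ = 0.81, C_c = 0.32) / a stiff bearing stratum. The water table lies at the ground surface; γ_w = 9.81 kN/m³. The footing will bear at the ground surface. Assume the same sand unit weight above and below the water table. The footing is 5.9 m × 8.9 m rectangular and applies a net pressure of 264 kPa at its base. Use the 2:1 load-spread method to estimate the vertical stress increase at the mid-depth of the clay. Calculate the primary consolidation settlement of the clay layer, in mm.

Mid-depth of clay below the ground surface: z = 3.8 + 2.5/2 = 5.05 m.
Total vertical stress at mid-clay: σ_v = 20.4×3.8 + 18.1×1.25 = 100.14 kPa.
Pore pressure: u = 9.81×(5.05 − 0) = 49.541 kPa.
Initial effective stress: σ'_0 = σ_v − u = 100.14 − 49.541 = 50.599 kPa.
Stress increase at mid-clay by the 2:1 spreading method:
Δσ = qBL/((B+z)(L+z)) = 264×5.9×8.9/((5.9+5.05)(8.9+5.05)) = 90.752 kPa
Final effective stress: σ'_f = σ'_0 + Δσ = 50.599 + 90.752 = 141.35 kPa.
Normally consolidated clay, so the full stress increment lies on the virgin compression line:
S_c = C_c·H/(1+e₀)·log₁₀(σ'_f/σ'_0) = 0.32×2.5/(1+0.81)×log₁₀(141.35/50.599)
    = 0.44199 × 0.44615 = 0.1972 m

S_c ≈ 197 mm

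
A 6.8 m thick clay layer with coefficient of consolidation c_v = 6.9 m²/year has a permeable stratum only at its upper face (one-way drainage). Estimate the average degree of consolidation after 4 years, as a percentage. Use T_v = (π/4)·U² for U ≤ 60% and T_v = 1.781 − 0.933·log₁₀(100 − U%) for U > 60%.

Drainage path length: H_d = H = 6.8 m (single drainage).
T_v = c_v·t/H_d² = 6.9×4/6.8² = 0.59689.
T_v = 0.59689 corresponds to the U > 60% branch:
U = 1 − 10^((1.781 − T_v)/0.933)/100 = 0.8142

U ≈ 81.4 %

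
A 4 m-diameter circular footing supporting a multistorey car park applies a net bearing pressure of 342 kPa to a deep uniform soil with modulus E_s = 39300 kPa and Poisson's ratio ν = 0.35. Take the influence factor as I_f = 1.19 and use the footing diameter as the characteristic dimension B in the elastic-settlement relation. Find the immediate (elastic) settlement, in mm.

S_e ≈ 36.3 mm

Immediate (elastic) settlement: S_e = q·B·(1−ν²)/E_s · I_f.
S_e = 342 × 4 × (1 − 0.35²) / 39300 × 1.19
    = 342 × 4 × 0.8775 / 39300 × 1.19
    = 0.03635 m = 36.35 mm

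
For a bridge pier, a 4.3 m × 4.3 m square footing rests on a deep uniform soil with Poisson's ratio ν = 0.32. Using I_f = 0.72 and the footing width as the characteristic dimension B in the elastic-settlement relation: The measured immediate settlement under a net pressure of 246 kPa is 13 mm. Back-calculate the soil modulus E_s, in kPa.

E_s ≈ 52600 kPa

S_e = q·B·(1−ν²)/E_s · I_f  ⇒  E_s = q·B·(1−ν²)·I_f / S_e.
E_s = 246 × 4.3 × 0.8976 × 0.72 / 0.013 = 52590 kPa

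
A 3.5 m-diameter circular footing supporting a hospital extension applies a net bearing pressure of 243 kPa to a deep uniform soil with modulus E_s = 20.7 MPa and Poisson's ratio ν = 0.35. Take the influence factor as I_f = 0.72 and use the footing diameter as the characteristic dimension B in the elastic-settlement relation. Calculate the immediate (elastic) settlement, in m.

Immediate (elastic) settlement: S_e = q·B·(1−ν²)/E_s · I_f.
E_s = 20.7 MPa = 20700 kPa.
S_e = 243 × 3.5 × (1 − 0.35²) / 20700 × 0.72
    = 243 × 3.5 × 0.8775 / 20700 × 0.72
    = 0.02596 m

S_e ≈ 0.026 m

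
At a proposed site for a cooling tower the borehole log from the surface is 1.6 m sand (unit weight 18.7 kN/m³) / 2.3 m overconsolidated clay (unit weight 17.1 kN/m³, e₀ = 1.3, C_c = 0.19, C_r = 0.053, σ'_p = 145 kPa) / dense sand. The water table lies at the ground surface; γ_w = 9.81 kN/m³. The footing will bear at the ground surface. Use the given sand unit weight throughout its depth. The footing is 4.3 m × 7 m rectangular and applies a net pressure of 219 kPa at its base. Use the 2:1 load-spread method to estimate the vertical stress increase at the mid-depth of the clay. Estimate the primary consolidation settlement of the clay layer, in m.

S_c ≈ 0.0381 m

Mid-depth of clay below the ground surface: z = 1.6 + 2.3/2 = 2.75 m.
Total vertical stress at mid-clay: σ_v = 18.7×1.6 + 17.1×1.15 = 49.585 kPa.
Pore pressure: u = 9.81×(2.75 − 0) = 26.978 kPa.
Initial effective stress: σ'_0 = σ_v − u = 49.585 − 26.978 = 22.607 kPa.
Stress increase at mid-clay by the 2:1 spreading method:
Δσ = qBL/((B+z)(L+z)) = 219×4.3×7/((4.3+2.75)(7+2.75)) = 95.9 kPa
Final effective stress: σ'_f = 22.607 + 95.9 = 118.51 kPa.
σ'_f = 118.51 ≤ σ'_p = 145 kPa, so the clay remains overconsolidated and only the recompression index applies:
S_c = C_r·H/(1+e₀)·log₁₀(σ'_f/σ'_0) = 0.053×2.3/2.3×log₁₀(118.51/22.607)
    = 0.053 × 0.71951 = 0.03813 m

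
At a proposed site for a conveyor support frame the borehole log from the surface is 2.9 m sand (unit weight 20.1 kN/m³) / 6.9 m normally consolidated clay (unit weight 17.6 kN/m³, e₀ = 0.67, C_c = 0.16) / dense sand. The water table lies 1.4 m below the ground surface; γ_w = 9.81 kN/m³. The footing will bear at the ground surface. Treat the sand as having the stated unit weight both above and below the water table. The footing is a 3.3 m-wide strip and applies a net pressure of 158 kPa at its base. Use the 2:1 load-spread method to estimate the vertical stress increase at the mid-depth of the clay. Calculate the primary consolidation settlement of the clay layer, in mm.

Mid-depth of clay below the ground surface: z = 2.9 + 6.9/2 = 6.35 m.
Total vertical stress at mid-clay: σ_v = 20.1×2.9 + 17.6×3.45 = 119.01 kPa.
Pore pressure: u = 9.81×(6.35 − 1.4) = 48.56 kPa.
Initial effective stress: σ'_0 = σ_v − u = 119.01 − 48.56 = 70.45 kPa.
Stress increase at mid-clay by the 2:1 spreading method:
Δσ = qB/(B+z) = 158×3.3/(3.3+6.35) = 54.031 kPa
Final effective stress: σ'_f = σ'_0 + Δσ = 70.45 + 54.031 = 124.48 kPa.
Normally consolidated clay, so the full stress increment lies on the virgin compression line:
S_c = C_c·H/(1+e₀)·log₁₀(σ'_f/σ'_0) = 0.16×6.9/(1+0.67)×log₁₀(124.48/70.45)
    = 0.66108 × 0.24722 = 0.1634 m

S_c ≈ 163 mm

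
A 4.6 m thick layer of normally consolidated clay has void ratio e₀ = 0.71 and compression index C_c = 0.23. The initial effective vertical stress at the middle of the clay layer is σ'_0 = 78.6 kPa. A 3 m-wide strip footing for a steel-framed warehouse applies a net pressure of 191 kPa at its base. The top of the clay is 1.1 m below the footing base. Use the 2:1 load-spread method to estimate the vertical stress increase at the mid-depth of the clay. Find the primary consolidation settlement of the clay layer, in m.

Mid-depth of clay below the footing base: z = 1.1 + 4.6/2 = 3.4 m.
Stress increase at mid-clay by the 2:1 spreading method:
Δσ = qB/(B+z) = 191×3/(3+3.4) = 89.531 kPa
Final effective stress: σ'_f = σ'_0 + Δσ = 78.6 + 89.531 = 168.13 kPa.
Normally consolidated clay, so the full stress increment lies on the virgin compression line:
S_c = C_c·H/(1+e₀)·log₁₀(σ'_f/σ'_0) = 0.23×4.6/(1+0.71)×log₁₀(168.13/78.6)
    = 0.61871 × 0.33022 = 0.2043 m

S_c ≈ 0.204 m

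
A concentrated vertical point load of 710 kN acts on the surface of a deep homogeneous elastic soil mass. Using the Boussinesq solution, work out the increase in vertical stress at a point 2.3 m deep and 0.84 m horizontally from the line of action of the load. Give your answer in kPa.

Boussinesq vertical stress below a point load on an elastic half-space:
Δσ_z = 3P/(2πz²) · [1 + (r/z)²]^(−5/2)
r/z = 0.84/2.3 = 0.36522; [1+(r/z)²]^(−5/2) = 0.73124.
Δσ_z = 3×710/(2π×2.3²) × 0.73124 = 64.083 × 0.73124 = 46.86 kPa

Δσ_z ≈ 46.9 kPa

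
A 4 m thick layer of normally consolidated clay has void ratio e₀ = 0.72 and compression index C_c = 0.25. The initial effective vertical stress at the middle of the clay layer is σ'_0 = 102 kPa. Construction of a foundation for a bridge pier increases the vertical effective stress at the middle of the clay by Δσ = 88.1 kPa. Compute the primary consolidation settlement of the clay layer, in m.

S_c ≈ 0.157 m

Final effective stress: σ'_f = σ'_0 + Δσ = 102 + 88.1 = 190.1 kPa.
Normally consolidated clay, so the full stress increment lies on the virgin compression line:
S_c = C_c·H/(1+e₀)·log₁₀(σ'_f/σ'_0) = 0.25×4/(1+0.72)×log₁₀(190.1/102)
    = 0.5814 × 0.27038 = 0.1572 m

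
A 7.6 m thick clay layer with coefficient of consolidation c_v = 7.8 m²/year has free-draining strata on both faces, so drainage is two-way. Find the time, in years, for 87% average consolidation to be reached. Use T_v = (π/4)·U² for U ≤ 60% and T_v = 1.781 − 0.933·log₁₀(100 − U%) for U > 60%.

Drainage path length: H_d = H/2 = 3.8 m (double drainage).
U > 60%: T_v = 1.781 − 0.933·log₁₀(100 − 87) = 0.74169.
t = T_v·H_d²/c_v = 0.74169×3.8²/7.8 = 1.373 years.

t ≈ 1.37 years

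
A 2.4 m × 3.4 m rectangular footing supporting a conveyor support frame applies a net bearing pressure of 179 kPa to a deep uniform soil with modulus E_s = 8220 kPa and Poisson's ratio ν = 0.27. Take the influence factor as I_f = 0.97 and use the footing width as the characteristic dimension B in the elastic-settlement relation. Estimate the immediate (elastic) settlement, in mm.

Immediate (elastic) settlement: S_e = q·B·(1−ν²)/E_s · I_f.
S_e = 179 × 2.4 × (1 − 0.27²) / 8220 × 0.97
    = 179 × 2.4 × 0.9271 / 8220 × 0.97
    = 0.047 m = 47 mm

S_e ≈ 47 mm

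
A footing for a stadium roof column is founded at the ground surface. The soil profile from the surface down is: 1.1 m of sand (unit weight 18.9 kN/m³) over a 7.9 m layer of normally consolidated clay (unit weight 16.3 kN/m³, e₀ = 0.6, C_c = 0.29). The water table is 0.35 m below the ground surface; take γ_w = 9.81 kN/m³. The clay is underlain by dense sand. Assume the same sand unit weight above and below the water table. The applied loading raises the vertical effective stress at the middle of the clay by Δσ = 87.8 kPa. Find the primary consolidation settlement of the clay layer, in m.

Mid-depth of clay below the ground surface: z = 1.1 + 7.9/2 = 5.05 m.
Total vertical stress at mid-clay: σ_v = 18.9×1.1 + 16.3×3.95 = 85.175 kPa.
Pore pressure: u = 9.81×(5.05 − 0.35) = 46.107 kPa.
Initial effective stress: σ'_0 = σ_v − u = 85.175 − 46.107 = 39.068 kPa.
Final effective stress: σ'_f = σ'_0 + Δσ = 39.068 + 87.8 = 126.87 kPa.
Normally consolidated clay, so the full stress increment lies on the virgin compression line:
S_c = C_c·H/(1+e₀)·log₁₀(σ'_f/σ'_0) = 0.29×7.9/(1+0.6)×log₁₀(126.87/39.068)
    = 1.4319 × 0.51154 = 0.7325 m

S_c ≈ 0.732 m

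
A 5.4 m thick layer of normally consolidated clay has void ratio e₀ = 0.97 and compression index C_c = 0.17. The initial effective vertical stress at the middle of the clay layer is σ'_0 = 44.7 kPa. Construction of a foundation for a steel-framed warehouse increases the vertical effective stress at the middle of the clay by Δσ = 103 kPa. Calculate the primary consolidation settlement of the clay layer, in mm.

S_c ≈ 242 mm

Final effective stress: σ'_f = σ'_0 + Δσ = 44.7 + 103 = 147.7 kPa.
Normally consolidated clay, so the full stress increment lies on the virgin compression line:
S_c = C_c·H/(1+e₀)·log₁₀(σ'_f/σ'_0) = 0.17×5.4/(1+0.97)×log₁₀(147.7/44.7)
    = 0.46599 × 0.51907 = 0.2419 m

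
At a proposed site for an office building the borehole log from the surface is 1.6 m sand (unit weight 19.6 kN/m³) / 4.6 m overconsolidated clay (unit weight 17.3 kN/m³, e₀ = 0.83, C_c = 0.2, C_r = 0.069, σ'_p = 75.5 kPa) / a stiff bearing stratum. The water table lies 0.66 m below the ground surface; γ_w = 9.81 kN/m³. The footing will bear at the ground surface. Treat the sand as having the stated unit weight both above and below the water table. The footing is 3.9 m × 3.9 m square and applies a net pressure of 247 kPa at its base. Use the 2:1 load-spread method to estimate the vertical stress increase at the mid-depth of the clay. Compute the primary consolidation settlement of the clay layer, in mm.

S_c ≈ 113 mm

Mid-depth of clay below the ground surface: z = 1.6 + 4.6/2 = 3.9 m.
Total vertical stress at mid-clay: σ_v = 19.6×1.6 + 17.3×2.3 = 71.15 kPa.
Pore pressure: u = 9.81×(3.9 − 0.66) = 31.784 kPa.
Initial effective stress: σ'_0 = σ_v − u = 71.15 − 31.784 = 39.366 kPa.
Stress increase at mid-clay by the 2:1 spreading method:
Δσ = qBL/((B+z)(L+z)) = 247×3.9×3.9/((3.9+3.9)(3.9+3.9)) = 61.75 kPa
Final effective stress: σ'_f = 39.366 + 61.75 = 101.12 kPa.
σ'_f = 101.12 > σ'_p = 75.5 kPa, so the stress path crosses the preconsolidation pressure — recompression up to σ'_p, then virgin compression beyond:
S_c = H/(1+e₀)·[C_r·log₁₀(σ'_p/σ'_0) + C_c·log₁₀(σ'_f/σ'_p)]
    = 4.6/1.83 × [0.069×log₁₀(75.5/39.366) + 0.2×log₁₀(101.12/75.5)]
    = 2.5137 × [0.019515 + 0.025378] = 0.1128 m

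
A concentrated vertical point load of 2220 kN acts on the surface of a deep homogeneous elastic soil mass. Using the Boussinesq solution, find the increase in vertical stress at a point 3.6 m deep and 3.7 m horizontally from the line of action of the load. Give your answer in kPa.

Δσ_z ≈ 13.5 kPa

Boussinesq vertical stress below a point load on an elastic half-space:
Δσ_z = 3P/(2πz²) · [1 + (r/z)²]^(−5/2)
r/z = 3.7/3.6 = 1.0278; [1+(r/z)²]^(−5/2) = 0.16492.
Δσ_z = 3×2220/(2π×3.6²) × 0.16492 = 81.788 × 0.16492 = 13.49 kPa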